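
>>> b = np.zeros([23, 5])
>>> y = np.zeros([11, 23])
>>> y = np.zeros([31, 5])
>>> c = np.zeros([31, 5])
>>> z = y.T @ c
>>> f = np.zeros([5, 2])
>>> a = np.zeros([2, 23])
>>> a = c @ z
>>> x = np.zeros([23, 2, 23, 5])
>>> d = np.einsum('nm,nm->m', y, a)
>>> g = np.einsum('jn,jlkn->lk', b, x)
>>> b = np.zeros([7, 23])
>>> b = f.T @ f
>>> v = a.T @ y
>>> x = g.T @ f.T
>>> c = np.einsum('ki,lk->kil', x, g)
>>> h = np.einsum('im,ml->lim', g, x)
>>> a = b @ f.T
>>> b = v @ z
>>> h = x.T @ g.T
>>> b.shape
(5, 5)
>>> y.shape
(31, 5)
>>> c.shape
(23, 5, 2)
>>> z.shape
(5, 5)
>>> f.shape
(5, 2)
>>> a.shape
(2, 5)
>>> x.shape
(23, 5)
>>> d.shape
(5,)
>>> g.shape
(2, 23)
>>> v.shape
(5, 5)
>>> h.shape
(5, 2)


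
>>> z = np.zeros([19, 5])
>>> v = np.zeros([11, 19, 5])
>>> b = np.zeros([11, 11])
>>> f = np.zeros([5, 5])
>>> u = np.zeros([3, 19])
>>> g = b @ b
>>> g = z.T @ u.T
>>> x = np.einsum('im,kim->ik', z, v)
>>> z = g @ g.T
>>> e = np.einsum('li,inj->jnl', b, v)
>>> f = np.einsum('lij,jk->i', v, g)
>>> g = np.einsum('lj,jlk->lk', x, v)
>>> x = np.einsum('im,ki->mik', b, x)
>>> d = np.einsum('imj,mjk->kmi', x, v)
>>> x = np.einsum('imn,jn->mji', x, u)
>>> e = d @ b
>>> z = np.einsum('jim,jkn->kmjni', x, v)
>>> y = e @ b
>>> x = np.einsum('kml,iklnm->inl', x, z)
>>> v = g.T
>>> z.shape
(19, 11, 11, 5, 3)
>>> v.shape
(5, 19)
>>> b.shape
(11, 11)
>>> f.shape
(19,)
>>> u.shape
(3, 19)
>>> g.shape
(19, 5)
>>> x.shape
(19, 5, 11)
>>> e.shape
(5, 11, 11)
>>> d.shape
(5, 11, 11)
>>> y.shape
(5, 11, 11)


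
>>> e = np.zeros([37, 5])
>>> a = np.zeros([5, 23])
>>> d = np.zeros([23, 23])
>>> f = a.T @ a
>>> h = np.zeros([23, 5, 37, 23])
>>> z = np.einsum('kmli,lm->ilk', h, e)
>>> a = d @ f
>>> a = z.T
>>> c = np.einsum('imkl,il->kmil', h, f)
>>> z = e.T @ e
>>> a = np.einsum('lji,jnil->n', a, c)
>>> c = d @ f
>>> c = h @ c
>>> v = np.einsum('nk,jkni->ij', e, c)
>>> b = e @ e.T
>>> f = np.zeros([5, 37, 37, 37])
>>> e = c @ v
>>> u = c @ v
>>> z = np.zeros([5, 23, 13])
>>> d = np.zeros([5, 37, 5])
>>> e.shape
(23, 5, 37, 23)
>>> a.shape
(5,)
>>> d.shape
(5, 37, 5)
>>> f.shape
(5, 37, 37, 37)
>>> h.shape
(23, 5, 37, 23)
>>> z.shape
(5, 23, 13)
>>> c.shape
(23, 5, 37, 23)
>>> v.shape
(23, 23)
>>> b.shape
(37, 37)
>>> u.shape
(23, 5, 37, 23)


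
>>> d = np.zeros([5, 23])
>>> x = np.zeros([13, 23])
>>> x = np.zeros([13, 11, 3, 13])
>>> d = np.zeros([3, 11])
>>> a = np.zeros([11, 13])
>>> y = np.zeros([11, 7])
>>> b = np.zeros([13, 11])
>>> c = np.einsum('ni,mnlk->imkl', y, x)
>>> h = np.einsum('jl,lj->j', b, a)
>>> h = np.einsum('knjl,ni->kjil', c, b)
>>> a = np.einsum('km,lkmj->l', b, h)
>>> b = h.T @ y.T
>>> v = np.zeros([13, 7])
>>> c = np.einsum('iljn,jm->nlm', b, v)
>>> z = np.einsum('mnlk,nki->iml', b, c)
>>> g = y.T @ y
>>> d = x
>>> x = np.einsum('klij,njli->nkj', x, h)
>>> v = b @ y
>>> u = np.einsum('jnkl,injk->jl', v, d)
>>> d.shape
(13, 11, 3, 13)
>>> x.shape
(7, 13, 13)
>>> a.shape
(7,)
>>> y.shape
(11, 7)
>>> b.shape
(3, 11, 13, 11)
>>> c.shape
(11, 11, 7)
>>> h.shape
(7, 13, 11, 3)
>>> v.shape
(3, 11, 13, 7)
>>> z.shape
(7, 3, 13)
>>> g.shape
(7, 7)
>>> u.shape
(3, 7)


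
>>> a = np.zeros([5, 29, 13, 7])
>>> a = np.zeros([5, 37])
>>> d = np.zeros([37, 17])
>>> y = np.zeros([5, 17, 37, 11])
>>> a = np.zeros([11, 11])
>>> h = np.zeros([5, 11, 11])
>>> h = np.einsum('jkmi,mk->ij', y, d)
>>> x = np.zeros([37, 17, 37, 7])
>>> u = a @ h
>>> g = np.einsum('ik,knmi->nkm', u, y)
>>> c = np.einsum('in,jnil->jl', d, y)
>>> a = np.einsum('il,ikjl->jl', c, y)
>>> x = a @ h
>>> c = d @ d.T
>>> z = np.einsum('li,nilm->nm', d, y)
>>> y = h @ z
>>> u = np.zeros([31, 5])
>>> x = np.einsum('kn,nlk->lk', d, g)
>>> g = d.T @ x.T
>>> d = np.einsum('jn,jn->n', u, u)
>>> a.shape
(37, 11)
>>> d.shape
(5,)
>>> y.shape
(11, 11)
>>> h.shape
(11, 5)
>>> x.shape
(5, 37)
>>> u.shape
(31, 5)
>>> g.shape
(17, 5)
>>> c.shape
(37, 37)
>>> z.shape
(5, 11)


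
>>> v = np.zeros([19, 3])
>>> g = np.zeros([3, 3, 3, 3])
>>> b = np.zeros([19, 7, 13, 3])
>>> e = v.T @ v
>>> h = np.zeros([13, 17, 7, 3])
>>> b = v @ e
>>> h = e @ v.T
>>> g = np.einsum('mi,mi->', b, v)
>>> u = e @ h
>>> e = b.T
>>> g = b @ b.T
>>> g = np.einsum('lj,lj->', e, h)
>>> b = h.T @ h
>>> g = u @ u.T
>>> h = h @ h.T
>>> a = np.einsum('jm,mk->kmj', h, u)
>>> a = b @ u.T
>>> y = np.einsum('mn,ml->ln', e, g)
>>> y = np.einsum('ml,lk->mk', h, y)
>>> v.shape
(19, 3)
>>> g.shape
(3, 3)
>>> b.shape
(19, 19)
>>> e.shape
(3, 19)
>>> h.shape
(3, 3)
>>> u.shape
(3, 19)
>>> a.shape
(19, 3)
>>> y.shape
(3, 19)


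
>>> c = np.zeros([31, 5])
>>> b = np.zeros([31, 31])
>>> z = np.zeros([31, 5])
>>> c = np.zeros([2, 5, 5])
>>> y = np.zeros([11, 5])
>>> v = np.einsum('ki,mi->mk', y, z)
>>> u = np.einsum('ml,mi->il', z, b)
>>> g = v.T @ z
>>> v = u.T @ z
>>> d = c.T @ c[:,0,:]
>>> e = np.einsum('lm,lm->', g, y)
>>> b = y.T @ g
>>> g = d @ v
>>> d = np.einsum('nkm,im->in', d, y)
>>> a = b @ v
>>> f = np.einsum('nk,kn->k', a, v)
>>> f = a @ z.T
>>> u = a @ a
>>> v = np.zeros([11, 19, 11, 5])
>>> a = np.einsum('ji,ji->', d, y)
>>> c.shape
(2, 5, 5)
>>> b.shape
(5, 5)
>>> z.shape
(31, 5)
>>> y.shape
(11, 5)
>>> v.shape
(11, 19, 11, 5)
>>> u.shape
(5, 5)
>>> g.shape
(5, 5, 5)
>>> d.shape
(11, 5)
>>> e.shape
()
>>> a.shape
()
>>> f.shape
(5, 31)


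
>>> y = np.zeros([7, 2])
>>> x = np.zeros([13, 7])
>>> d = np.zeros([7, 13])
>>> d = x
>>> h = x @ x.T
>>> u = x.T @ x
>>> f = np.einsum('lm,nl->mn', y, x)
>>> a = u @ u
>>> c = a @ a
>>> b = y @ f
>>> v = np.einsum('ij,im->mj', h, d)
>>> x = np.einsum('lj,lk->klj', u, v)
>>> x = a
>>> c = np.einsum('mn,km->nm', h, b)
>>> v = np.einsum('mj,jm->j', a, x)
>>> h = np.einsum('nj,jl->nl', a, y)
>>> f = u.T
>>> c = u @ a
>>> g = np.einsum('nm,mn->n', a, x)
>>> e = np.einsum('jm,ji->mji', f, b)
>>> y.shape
(7, 2)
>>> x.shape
(7, 7)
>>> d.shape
(13, 7)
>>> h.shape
(7, 2)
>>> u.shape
(7, 7)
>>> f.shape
(7, 7)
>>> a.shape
(7, 7)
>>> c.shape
(7, 7)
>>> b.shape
(7, 13)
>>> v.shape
(7,)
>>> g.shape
(7,)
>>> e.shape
(7, 7, 13)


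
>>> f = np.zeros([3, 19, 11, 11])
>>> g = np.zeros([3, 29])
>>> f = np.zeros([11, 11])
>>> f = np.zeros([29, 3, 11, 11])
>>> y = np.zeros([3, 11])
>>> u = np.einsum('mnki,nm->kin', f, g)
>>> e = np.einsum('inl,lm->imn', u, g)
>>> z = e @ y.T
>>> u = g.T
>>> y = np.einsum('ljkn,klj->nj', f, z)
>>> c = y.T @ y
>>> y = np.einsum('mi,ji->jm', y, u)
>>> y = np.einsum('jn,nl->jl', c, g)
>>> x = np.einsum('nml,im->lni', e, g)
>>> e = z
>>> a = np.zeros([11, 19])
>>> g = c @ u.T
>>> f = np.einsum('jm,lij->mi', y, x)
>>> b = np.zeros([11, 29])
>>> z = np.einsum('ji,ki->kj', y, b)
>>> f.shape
(29, 11)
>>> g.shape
(3, 29)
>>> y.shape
(3, 29)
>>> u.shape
(29, 3)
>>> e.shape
(11, 29, 3)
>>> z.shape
(11, 3)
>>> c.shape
(3, 3)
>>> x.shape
(11, 11, 3)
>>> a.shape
(11, 19)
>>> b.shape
(11, 29)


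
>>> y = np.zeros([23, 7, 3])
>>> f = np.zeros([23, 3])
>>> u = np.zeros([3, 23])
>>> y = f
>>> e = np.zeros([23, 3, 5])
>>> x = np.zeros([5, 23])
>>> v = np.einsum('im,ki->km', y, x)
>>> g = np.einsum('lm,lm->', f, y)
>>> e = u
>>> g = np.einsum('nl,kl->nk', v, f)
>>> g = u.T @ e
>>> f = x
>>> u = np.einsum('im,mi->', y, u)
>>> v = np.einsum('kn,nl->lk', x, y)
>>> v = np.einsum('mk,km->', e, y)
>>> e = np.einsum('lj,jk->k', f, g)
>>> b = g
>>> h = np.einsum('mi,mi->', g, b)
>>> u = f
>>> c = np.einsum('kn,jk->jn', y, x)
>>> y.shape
(23, 3)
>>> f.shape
(5, 23)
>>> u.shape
(5, 23)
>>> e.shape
(23,)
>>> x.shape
(5, 23)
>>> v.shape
()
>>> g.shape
(23, 23)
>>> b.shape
(23, 23)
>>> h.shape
()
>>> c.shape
(5, 3)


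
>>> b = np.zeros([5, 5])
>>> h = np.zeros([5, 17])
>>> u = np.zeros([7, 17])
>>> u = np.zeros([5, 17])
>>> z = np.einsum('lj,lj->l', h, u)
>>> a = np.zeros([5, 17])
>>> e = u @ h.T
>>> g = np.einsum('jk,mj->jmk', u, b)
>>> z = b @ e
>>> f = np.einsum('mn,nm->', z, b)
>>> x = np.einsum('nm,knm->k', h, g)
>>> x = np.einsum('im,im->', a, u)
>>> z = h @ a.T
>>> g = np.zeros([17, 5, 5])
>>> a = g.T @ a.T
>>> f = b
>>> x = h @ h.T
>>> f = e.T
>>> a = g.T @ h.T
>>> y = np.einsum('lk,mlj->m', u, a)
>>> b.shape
(5, 5)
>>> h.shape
(5, 17)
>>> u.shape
(5, 17)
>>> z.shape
(5, 5)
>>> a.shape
(5, 5, 5)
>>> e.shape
(5, 5)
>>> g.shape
(17, 5, 5)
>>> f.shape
(5, 5)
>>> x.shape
(5, 5)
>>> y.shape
(5,)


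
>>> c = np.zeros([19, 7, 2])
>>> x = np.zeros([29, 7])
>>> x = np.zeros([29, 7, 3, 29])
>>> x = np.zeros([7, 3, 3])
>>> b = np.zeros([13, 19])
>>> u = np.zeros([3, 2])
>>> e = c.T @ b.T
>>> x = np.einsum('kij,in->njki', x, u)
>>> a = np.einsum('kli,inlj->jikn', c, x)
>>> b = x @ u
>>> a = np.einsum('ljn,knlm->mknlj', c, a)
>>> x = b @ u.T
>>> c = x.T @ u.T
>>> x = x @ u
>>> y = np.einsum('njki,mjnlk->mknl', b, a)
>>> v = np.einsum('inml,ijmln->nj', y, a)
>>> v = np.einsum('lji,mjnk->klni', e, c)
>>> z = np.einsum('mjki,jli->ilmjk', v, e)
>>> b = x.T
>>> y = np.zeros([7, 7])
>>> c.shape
(3, 7, 3, 3)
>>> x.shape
(2, 3, 7, 2)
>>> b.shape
(2, 7, 3, 2)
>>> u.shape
(3, 2)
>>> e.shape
(2, 7, 13)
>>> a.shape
(3, 3, 2, 19, 7)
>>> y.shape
(7, 7)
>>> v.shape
(3, 2, 3, 13)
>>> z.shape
(13, 7, 3, 2, 3)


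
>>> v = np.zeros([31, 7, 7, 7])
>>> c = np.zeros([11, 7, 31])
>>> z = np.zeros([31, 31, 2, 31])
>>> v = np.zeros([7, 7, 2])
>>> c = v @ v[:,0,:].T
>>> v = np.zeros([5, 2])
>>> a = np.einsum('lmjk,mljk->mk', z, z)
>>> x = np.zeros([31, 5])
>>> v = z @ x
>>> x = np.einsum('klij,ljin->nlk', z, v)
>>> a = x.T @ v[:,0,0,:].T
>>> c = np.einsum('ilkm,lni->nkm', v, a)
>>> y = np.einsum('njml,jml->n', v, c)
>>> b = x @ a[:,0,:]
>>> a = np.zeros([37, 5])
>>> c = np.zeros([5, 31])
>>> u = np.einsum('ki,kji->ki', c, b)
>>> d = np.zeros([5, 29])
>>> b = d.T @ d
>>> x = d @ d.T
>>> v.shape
(31, 31, 2, 5)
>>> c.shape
(5, 31)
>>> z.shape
(31, 31, 2, 31)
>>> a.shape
(37, 5)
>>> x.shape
(5, 5)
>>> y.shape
(31,)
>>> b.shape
(29, 29)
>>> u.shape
(5, 31)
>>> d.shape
(5, 29)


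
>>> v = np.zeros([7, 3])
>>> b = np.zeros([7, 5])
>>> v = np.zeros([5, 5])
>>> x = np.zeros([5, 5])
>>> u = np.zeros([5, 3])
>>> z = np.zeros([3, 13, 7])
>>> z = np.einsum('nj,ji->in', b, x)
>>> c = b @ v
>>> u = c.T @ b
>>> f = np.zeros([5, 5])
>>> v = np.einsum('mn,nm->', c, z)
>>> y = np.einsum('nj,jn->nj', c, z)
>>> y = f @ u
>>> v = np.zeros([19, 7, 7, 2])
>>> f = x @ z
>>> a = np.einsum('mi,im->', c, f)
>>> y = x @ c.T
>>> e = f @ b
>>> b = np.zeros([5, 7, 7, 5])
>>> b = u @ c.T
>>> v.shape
(19, 7, 7, 2)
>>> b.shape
(5, 7)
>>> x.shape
(5, 5)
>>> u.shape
(5, 5)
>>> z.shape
(5, 7)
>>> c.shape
(7, 5)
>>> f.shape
(5, 7)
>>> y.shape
(5, 7)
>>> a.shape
()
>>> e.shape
(5, 5)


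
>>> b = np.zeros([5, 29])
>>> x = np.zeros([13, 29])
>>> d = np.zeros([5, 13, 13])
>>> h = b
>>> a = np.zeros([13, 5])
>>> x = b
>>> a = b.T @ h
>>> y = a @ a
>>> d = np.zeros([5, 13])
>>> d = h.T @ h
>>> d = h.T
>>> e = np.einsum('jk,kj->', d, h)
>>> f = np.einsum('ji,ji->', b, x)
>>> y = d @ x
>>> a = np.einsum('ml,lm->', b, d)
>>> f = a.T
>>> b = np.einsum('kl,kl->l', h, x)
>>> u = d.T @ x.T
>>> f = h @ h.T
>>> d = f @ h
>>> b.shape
(29,)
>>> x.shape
(5, 29)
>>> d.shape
(5, 29)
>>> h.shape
(5, 29)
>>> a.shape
()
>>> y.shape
(29, 29)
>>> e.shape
()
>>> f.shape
(5, 5)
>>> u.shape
(5, 5)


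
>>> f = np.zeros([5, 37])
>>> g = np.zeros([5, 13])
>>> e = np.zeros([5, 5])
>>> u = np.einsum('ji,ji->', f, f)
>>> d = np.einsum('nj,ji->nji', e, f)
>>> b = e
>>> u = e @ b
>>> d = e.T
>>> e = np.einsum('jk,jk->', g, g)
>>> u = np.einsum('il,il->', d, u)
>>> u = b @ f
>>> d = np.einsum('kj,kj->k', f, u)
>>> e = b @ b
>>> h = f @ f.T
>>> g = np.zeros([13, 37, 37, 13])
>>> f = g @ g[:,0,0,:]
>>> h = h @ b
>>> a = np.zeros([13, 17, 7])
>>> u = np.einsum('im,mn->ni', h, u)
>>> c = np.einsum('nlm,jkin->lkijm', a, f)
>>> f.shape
(13, 37, 37, 13)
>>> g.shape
(13, 37, 37, 13)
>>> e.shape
(5, 5)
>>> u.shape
(37, 5)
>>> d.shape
(5,)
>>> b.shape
(5, 5)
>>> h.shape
(5, 5)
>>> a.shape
(13, 17, 7)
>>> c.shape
(17, 37, 37, 13, 7)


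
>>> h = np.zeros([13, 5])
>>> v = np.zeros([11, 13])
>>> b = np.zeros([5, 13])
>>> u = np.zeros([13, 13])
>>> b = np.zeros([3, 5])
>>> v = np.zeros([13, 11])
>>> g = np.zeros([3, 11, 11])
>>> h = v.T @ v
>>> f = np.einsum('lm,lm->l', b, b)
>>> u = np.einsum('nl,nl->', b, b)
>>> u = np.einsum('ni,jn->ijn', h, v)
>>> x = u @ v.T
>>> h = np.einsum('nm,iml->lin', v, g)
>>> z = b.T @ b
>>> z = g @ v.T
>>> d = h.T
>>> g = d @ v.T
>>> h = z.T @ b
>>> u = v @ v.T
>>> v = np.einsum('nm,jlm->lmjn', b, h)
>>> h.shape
(13, 11, 5)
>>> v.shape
(11, 5, 13, 3)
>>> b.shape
(3, 5)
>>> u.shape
(13, 13)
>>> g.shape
(13, 3, 13)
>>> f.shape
(3,)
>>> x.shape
(11, 13, 13)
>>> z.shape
(3, 11, 13)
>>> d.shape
(13, 3, 11)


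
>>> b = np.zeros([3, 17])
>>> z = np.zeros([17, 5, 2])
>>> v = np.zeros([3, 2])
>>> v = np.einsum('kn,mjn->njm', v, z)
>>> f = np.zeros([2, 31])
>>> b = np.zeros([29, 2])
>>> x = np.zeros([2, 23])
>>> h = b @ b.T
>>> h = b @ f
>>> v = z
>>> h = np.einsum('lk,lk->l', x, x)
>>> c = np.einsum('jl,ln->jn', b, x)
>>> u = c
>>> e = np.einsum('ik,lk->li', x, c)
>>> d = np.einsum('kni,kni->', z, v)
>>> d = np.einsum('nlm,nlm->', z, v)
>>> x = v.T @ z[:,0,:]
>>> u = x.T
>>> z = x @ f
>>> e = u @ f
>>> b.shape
(29, 2)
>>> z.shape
(2, 5, 31)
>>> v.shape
(17, 5, 2)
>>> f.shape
(2, 31)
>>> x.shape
(2, 5, 2)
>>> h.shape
(2,)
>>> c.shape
(29, 23)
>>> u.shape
(2, 5, 2)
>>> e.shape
(2, 5, 31)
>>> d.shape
()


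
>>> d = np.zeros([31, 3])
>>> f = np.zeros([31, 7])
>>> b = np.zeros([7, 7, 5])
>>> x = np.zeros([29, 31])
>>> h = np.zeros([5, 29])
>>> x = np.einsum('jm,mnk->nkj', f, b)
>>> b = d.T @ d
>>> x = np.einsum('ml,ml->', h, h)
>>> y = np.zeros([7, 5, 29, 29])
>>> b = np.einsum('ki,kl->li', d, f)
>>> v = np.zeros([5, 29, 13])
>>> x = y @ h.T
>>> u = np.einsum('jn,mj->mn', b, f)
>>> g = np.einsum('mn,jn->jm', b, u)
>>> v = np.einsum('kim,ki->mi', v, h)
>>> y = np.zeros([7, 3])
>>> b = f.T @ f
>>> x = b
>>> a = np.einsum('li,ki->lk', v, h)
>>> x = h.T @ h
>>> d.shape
(31, 3)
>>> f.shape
(31, 7)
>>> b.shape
(7, 7)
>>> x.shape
(29, 29)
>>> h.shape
(5, 29)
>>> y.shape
(7, 3)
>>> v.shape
(13, 29)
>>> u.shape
(31, 3)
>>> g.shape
(31, 7)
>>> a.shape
(13, 5)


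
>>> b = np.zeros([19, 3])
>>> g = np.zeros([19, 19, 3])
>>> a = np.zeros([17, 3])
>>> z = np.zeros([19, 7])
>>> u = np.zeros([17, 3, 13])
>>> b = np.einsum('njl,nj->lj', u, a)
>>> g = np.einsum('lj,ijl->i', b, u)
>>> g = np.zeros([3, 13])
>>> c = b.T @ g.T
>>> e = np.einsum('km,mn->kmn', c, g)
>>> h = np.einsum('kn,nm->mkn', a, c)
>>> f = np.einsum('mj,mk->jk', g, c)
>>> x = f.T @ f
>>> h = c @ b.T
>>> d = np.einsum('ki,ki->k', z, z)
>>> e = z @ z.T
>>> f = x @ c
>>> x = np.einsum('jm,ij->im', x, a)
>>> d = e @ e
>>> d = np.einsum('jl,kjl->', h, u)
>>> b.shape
(13, 3)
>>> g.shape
(3, 13)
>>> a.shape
(17, 3)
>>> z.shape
(19, 7)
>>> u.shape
(17, 3, 13)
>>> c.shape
(3, 3)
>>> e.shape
(19, 19)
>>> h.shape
(3, 13)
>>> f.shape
(3, 3)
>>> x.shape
(17, 3)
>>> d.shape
()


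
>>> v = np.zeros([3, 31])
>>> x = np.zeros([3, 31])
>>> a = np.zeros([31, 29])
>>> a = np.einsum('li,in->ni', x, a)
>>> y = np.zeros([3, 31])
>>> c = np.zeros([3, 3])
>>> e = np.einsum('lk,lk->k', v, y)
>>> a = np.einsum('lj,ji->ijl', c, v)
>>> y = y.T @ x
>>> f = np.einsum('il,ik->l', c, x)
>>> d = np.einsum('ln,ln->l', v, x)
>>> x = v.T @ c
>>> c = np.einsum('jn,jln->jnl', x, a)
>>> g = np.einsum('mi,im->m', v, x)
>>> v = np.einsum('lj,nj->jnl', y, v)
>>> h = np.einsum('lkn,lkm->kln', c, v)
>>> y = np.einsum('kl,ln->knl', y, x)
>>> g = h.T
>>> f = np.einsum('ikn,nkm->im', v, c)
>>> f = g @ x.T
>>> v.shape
(31, 3, 31)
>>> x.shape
(31, 3)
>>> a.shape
(31, 3, 3)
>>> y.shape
(31, 3, 31)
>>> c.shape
(31, 3, 3)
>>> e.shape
(31,)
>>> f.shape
(3, 31, 31)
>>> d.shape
(3,)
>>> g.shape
(3, 31, 3)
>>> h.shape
(3, 31, 3)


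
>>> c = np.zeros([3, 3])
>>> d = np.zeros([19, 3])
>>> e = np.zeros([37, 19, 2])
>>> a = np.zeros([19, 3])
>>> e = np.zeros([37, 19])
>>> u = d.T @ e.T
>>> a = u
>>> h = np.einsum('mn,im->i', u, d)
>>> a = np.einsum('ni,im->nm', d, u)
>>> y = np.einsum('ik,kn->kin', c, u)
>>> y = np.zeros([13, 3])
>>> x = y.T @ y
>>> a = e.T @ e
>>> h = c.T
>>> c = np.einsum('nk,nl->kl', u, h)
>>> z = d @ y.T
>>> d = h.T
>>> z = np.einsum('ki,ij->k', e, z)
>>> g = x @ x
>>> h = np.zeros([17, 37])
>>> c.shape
(37, 3)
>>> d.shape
(3, 3)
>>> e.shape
(37, 19)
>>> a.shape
(19, 19)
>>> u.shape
(3, 37)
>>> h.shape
(17, 37)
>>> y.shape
(13, 3)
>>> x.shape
(3, 3)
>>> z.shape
(37,)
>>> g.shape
(3, 3)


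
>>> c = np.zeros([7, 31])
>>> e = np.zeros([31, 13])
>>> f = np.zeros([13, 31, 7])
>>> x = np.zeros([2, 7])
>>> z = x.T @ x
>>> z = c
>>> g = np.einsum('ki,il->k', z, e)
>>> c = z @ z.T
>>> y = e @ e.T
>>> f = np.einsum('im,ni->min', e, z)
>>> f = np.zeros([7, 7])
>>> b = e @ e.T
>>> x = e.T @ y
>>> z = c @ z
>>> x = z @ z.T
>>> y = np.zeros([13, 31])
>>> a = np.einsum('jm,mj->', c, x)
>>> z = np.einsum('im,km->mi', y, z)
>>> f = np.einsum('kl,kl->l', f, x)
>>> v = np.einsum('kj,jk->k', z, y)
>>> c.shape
(7, 7)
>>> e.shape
(31, 13)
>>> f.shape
(7,)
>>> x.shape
(7, 7)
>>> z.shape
(31, 13)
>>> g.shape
(7,)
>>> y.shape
(13, 31)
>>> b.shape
(31, 31)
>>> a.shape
()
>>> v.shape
(31,)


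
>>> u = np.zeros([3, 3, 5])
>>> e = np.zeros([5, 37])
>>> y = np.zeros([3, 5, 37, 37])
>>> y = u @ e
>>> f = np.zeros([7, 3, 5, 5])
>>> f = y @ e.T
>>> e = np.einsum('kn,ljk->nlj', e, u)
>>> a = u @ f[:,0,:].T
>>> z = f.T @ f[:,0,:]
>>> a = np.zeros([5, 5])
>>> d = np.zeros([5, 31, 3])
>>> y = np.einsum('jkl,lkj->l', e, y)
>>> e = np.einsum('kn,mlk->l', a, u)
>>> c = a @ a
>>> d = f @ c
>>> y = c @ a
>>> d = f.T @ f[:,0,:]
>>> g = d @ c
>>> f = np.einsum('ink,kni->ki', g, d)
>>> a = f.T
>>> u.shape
(3, 3, 5)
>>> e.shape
(3,)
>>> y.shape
(5, 5)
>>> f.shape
(5, 5)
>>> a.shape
(5, 5)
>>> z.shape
(5, 3, 5)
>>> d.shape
(5, 3, 5)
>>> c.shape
(5, 5)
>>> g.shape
(5, 3, 5)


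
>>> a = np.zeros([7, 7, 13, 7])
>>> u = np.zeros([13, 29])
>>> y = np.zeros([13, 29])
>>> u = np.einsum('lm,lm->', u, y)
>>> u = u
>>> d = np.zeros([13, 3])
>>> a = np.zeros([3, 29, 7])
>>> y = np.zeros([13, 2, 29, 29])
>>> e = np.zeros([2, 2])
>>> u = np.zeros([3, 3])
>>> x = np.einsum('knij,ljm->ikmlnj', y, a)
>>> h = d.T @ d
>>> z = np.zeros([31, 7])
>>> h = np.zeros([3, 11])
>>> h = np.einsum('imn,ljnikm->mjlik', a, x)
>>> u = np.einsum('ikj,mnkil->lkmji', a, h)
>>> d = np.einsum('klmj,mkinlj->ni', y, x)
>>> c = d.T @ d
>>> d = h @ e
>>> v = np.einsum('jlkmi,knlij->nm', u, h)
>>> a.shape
(3, 29, 7)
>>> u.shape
(2, 29, 29, 7, 3)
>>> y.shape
(13, 2, 29, 29)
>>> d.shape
(29, 13, 29, 3, 2)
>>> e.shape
(2, 2)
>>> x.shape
(29, 13, 7, 3, 2, 29)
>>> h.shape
(29, 13, 29, 3, 2)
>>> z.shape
(31, 7)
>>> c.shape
(7, 7)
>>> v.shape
(13, 7)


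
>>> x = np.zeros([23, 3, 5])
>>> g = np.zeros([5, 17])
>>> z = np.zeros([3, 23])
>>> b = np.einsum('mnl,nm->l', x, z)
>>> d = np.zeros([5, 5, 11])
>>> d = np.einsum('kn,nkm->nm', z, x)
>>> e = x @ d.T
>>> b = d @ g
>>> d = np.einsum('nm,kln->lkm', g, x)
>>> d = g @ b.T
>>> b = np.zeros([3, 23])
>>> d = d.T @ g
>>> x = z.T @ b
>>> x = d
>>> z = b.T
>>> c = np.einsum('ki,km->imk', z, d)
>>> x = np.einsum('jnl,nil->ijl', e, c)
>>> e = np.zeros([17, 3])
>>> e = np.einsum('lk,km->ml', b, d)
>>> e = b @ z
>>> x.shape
(17, 23, 23)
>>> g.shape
(5, 17)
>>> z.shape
(23, 3)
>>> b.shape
(3, 23)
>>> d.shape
(23, 17)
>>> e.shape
(3, 3)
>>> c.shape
(3, 17, 23)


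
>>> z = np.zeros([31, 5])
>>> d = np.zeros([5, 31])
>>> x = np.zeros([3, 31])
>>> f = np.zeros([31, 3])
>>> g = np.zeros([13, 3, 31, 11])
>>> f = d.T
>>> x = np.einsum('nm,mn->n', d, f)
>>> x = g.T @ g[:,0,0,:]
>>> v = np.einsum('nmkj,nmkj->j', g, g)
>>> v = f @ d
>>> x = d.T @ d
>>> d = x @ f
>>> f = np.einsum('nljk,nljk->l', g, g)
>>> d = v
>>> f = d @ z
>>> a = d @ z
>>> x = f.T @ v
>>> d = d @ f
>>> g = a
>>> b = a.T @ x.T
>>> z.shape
(31, 5)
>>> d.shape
(31, 5)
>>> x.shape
(5, 31)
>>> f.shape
(31, 5)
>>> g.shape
(31, 5)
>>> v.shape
(31, 31)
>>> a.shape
(31, 5)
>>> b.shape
(5, 5)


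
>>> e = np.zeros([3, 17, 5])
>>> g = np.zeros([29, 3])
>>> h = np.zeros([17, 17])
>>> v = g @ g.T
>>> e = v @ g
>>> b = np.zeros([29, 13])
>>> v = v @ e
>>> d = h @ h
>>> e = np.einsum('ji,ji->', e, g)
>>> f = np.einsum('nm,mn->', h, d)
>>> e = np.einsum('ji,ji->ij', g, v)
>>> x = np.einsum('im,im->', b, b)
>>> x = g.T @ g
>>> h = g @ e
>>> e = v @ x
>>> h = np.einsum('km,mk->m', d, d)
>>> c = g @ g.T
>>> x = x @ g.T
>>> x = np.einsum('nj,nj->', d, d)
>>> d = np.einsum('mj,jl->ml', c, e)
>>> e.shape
(29, 3)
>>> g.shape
(29, 3)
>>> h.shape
(17,)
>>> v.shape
(29, 3)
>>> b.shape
(29, 13)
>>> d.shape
(29, 3)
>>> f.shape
()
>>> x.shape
()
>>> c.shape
(29, 29)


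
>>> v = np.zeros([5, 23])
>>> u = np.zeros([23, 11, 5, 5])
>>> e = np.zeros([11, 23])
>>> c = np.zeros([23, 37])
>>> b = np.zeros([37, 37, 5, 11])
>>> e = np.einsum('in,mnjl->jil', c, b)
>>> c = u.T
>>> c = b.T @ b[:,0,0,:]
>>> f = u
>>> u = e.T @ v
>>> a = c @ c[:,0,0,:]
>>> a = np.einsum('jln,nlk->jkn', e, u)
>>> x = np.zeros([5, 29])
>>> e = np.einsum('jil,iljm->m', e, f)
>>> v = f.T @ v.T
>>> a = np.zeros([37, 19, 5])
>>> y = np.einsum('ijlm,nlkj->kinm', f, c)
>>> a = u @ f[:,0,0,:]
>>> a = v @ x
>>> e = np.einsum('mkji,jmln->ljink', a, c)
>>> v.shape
(5, 5, 11, 5)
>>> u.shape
(11, 23, 23)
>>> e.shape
(37, 11, 29, 11, 5)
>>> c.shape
(11, 5, 37, 11)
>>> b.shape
(37, 37, 5, 11)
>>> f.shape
(23, 11, 5, 5)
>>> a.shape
(5, 5, 11, 29)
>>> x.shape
(5, 29)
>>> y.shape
(37, 23, 11, 5)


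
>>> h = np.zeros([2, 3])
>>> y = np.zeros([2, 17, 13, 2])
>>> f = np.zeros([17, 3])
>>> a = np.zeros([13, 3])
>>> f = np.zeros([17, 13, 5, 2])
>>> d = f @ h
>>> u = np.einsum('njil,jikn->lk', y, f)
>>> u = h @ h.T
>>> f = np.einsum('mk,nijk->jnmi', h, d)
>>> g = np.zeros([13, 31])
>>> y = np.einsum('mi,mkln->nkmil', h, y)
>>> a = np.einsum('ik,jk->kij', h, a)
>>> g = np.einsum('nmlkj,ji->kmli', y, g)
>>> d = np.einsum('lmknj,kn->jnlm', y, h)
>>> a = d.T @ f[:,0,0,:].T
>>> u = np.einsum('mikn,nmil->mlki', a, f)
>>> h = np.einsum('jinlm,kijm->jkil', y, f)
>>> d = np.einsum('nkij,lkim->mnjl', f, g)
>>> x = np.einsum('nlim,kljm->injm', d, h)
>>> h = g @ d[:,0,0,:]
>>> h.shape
(3, 17, 2, 3)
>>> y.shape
(2, 17, 2, 3, 13)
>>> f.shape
(5, 17, 2, 13)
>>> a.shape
(17, 2, 3, 5)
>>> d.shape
(31, 5, 13, 3)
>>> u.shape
(17, 13, 3, 2)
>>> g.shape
(3, 17, 2, 31)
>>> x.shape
(13, 31, 17, 3)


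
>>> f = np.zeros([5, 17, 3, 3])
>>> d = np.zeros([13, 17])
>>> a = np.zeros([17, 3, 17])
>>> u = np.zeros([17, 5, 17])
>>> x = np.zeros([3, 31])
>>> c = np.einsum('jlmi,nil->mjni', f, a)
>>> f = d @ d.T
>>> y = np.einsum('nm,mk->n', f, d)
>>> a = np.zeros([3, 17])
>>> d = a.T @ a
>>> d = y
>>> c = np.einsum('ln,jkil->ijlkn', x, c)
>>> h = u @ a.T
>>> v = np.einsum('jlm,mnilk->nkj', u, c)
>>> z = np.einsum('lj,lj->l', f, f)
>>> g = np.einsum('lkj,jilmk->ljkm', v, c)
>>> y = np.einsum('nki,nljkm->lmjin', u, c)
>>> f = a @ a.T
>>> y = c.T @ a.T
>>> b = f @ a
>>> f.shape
(3, 3)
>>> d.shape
(13,)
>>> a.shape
(3, 17)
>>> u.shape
(17, 5, 17)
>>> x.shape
(3, 31)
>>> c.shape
(17, 3, 3, 5, 31)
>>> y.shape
(31, 5, 3, 3, 3)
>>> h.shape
(17, 5, 3)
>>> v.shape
(3, 31, 17)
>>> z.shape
(13,)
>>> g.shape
(3, 17, 31, 5)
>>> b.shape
(3, 17)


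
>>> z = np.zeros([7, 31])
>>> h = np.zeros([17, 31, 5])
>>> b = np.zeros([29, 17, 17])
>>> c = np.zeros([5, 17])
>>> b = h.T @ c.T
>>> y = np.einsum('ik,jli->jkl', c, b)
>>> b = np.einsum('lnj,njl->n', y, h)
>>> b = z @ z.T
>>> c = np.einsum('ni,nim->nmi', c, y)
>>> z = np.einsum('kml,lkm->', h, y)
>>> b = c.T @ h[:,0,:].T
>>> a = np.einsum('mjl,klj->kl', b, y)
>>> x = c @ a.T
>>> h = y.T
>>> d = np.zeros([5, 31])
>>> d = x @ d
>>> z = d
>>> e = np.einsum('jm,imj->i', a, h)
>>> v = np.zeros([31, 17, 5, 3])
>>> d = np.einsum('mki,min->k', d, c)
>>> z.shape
(5, 31, 31)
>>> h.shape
(31, 17, 5)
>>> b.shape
(17, 31, 17)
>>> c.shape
(5, 31, 17)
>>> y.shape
(5, 17, 31)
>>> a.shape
(5, 17)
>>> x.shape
(5, 31, 5)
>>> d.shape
(31,)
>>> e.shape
(31,)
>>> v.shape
(31, 17, 5, 3)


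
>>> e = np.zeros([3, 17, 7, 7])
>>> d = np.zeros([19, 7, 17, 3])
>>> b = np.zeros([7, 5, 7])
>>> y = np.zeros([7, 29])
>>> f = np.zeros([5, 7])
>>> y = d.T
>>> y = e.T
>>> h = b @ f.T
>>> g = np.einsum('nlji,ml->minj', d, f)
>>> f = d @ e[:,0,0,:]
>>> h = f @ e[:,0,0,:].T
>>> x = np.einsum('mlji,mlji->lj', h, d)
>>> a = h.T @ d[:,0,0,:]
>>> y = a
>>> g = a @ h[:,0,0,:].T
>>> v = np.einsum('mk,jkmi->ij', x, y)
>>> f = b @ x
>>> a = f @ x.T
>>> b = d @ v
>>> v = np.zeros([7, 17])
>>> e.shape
(3, 17, 7, 7)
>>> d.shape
(19, 7, 17, 3)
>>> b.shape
(19, 7, 17, 3)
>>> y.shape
(3, 17, 7, 3)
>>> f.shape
(7, 5, 17)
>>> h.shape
(19, 7, 17, 3)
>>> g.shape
(3, 17, 7, 19)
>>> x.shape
(7, 17)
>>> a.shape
(7, 5, 7)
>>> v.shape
(7, 17)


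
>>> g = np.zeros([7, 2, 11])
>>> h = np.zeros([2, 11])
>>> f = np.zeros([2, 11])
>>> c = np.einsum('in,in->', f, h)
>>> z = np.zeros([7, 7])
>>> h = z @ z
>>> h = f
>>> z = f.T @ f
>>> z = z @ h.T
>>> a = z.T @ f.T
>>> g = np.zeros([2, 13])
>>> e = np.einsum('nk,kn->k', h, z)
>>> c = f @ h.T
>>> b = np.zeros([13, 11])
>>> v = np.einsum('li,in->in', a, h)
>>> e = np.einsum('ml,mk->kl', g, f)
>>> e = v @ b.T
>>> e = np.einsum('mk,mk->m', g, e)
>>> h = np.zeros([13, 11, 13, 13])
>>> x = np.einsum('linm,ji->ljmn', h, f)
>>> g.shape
(2, 13)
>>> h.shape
(13, 11, 13, 13)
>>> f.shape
(2, 11)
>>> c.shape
(2, 2)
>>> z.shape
(11, 2)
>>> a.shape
(2, 2)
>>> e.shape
(2,)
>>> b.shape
(13, 11)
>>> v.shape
(2, 11)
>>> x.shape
(13, 2, 13, 13)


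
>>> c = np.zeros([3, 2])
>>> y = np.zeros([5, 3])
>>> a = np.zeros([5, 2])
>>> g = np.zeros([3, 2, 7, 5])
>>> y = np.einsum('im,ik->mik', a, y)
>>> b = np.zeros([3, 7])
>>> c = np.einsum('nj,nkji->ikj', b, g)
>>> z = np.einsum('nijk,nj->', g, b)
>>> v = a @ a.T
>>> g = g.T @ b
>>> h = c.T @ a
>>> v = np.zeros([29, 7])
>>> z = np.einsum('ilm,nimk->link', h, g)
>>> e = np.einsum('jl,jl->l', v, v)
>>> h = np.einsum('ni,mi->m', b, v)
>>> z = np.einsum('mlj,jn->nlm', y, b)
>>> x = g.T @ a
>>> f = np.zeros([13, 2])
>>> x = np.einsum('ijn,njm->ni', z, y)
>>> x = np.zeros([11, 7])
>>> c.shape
(5, 2, 7)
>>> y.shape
(2, 5, 3)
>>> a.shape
(5, 2)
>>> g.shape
(5, 7, 2, 7)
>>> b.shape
(3, 7)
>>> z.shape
(7, 5, 2)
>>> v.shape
(29, 7)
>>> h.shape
(29,)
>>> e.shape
(7,)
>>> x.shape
(11, 7)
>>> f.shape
(13, 2)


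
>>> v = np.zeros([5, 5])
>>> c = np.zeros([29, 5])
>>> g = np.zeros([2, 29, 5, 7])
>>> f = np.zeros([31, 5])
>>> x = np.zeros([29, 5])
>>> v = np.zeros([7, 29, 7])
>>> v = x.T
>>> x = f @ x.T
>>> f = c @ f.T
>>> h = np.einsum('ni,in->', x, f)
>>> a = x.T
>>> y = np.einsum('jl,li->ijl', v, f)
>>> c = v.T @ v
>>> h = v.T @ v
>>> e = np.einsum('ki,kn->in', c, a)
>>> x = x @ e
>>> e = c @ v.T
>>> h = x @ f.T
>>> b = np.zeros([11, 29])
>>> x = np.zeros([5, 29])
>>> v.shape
(5, 29)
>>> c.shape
(29, 29)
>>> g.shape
(2, 29, 5, 7)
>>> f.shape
(29, 31)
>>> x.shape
(5, 29)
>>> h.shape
(31, 29)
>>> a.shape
(29, 31)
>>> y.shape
(31, 5, 29)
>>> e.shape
(29, 5)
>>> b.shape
(11, 29)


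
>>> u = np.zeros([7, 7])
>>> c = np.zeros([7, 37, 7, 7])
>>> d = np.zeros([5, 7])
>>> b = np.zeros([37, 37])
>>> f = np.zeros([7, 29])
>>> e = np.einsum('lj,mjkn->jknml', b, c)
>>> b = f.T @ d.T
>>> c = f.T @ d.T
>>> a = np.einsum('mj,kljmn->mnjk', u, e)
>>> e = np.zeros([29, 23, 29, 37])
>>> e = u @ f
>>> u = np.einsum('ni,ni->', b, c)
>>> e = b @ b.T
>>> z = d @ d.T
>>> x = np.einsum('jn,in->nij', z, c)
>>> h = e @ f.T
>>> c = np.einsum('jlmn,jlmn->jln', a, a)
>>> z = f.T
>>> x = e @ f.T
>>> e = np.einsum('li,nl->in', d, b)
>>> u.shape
()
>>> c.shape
(7, 37, 37)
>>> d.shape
(5, 7)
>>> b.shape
(29, 5)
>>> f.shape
(7, 29)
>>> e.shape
(7, 29)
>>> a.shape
(7, 37, 7, 37)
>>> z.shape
(29, 7)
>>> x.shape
(29, 7)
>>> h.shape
(29, 7)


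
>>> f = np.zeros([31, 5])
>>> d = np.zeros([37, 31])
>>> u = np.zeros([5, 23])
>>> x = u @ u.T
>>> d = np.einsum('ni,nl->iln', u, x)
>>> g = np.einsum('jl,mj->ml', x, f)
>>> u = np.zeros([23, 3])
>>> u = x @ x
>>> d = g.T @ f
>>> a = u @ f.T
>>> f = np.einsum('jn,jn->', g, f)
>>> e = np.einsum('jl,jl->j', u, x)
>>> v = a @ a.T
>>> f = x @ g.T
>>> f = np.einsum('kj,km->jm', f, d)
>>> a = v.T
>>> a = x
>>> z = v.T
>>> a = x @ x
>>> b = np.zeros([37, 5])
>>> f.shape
(31, 5)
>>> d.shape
(5, 5)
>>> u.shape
(5, 5)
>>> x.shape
(5, 5)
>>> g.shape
(31, 5)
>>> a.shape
(5, 5)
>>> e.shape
(5,)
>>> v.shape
(5, 5)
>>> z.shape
(5, 5)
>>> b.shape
(37, 5)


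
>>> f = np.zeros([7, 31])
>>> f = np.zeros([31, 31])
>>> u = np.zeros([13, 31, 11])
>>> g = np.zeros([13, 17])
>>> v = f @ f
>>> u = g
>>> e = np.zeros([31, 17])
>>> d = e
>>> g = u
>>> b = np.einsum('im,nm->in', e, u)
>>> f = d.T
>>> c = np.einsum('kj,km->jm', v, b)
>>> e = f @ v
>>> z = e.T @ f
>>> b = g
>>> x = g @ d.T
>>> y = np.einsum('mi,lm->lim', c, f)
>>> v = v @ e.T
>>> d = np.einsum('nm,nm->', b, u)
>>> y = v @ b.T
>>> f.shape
(17, 31)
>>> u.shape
(13, 17)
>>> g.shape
(13, 17)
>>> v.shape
(31, 17)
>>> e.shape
(17, 31)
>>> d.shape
()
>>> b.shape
(13, 17)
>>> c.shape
(31, 13)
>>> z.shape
(31, 31)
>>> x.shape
(13, 31)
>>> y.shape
(31, 13)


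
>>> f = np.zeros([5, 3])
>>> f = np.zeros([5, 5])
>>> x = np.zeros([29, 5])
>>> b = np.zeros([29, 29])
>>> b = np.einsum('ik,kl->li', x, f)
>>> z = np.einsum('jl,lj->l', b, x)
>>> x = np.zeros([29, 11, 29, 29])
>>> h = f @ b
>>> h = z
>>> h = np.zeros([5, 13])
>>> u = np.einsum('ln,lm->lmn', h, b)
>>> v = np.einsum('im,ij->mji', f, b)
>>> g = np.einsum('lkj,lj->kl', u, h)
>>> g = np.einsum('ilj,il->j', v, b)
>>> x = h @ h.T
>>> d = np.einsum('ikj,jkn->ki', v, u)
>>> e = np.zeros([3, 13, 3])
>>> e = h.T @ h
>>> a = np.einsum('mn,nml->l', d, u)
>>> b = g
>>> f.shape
(5, 5)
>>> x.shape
(5, 5)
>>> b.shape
(5,)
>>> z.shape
(29,)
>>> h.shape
(5, 13)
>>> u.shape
(5, 29, 13)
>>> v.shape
(5, 29, 5)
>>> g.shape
(5,)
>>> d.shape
(29, 5)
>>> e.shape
(13, 13)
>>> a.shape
(13,)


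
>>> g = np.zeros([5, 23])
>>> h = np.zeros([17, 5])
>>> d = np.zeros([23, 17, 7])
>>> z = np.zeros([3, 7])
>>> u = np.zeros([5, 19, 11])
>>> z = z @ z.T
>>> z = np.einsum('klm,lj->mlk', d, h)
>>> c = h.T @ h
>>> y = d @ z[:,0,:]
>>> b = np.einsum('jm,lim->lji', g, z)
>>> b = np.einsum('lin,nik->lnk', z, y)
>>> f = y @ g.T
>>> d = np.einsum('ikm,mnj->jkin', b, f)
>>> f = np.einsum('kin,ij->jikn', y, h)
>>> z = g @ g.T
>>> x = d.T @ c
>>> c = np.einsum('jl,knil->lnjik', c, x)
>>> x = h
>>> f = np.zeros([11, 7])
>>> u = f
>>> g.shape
(5, 23)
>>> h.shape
(17, 5)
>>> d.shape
(5, 23, 7, 17)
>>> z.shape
(5, 5)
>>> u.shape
(11, 7)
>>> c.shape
(5, 7, 5, 23, 17)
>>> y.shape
(23, 17, 23)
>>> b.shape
(7, 23, 23)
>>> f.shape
(11, 7)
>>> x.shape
(17, 5)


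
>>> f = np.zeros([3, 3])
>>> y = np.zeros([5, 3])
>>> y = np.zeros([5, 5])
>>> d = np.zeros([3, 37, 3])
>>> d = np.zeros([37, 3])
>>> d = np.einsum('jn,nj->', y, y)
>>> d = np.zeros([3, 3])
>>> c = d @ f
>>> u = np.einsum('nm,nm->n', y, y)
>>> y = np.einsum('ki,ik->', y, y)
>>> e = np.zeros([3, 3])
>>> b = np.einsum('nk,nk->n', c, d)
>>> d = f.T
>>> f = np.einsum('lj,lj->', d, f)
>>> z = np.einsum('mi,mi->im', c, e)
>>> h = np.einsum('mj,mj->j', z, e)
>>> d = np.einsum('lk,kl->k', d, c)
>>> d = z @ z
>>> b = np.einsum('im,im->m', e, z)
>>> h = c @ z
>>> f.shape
()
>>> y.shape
()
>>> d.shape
(3, 3)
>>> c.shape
(3, 3)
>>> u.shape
(5,)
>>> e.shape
(3, 3)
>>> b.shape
(3,)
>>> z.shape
(3, 3)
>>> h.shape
(3, 3)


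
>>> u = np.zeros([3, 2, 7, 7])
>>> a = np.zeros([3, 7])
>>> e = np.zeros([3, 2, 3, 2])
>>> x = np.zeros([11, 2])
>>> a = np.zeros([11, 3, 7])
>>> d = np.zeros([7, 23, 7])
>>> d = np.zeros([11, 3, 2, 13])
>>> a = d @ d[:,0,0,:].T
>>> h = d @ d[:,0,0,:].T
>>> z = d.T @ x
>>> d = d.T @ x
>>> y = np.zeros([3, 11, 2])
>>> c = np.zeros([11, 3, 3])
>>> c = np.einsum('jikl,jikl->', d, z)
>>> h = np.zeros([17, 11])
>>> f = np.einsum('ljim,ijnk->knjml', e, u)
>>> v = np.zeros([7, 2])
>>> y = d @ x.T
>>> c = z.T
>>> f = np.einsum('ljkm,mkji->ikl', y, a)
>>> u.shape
(3, 2, 7, 7)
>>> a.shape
(11, 3, 2, 11)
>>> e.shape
(3, 2, 3, 2)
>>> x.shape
(11, 2)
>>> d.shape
(13, 2, 3, 2)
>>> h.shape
(17, 11)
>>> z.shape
(13, 2, 3, 2)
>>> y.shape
(13, 2, 3, 11)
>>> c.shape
(2, 3, 2, 13)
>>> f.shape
(11, 3, 13)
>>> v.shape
(7, 2)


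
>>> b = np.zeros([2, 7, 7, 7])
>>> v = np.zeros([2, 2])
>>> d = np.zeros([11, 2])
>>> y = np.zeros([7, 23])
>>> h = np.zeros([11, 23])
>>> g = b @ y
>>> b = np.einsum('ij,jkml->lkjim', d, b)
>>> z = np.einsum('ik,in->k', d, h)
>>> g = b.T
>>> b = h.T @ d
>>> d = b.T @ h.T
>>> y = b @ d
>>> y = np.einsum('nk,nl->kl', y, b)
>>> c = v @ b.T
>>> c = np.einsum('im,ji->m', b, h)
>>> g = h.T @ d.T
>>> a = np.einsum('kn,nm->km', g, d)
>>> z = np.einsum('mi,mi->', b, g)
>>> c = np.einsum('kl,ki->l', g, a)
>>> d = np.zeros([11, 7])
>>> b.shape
(23, 2)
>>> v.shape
(2, 2)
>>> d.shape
(11, 7)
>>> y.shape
(11, 2)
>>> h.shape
(11, 23)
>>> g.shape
(23, 2)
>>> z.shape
()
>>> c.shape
(2,)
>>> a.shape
(23, 11)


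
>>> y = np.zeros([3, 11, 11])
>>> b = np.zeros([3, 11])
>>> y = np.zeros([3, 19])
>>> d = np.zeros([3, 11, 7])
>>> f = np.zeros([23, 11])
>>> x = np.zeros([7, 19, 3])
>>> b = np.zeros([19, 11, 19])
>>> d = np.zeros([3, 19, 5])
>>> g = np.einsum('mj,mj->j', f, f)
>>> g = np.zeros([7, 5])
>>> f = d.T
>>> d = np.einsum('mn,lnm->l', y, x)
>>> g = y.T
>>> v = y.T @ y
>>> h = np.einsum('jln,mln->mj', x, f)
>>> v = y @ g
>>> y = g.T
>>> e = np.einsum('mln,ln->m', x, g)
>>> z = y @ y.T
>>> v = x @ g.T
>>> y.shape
(3, 19)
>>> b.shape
(19, 11, 19)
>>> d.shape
(7,)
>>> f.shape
(5, 19, 3)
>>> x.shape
(7, 19, 3)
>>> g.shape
(19, 3)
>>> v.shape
(7, 19, 19)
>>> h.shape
(5, 7)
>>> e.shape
(7,)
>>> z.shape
(3, 3)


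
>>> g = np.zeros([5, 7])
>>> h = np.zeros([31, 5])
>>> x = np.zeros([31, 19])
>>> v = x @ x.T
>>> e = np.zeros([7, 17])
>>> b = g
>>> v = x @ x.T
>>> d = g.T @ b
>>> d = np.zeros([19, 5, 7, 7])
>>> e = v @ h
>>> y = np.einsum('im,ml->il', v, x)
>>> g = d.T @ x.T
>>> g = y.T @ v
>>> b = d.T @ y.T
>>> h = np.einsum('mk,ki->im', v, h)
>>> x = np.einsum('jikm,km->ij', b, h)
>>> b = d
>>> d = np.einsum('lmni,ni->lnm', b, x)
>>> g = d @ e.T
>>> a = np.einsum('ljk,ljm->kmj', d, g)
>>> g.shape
(19, 7, 31)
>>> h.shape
(5, 31)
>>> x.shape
(7, 7)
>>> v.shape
(31, 31)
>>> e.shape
(31, 5)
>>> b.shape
(19, 5, 7, 7)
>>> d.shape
(19, 7, 5)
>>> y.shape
(31, 19)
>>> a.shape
(5, 31, 7)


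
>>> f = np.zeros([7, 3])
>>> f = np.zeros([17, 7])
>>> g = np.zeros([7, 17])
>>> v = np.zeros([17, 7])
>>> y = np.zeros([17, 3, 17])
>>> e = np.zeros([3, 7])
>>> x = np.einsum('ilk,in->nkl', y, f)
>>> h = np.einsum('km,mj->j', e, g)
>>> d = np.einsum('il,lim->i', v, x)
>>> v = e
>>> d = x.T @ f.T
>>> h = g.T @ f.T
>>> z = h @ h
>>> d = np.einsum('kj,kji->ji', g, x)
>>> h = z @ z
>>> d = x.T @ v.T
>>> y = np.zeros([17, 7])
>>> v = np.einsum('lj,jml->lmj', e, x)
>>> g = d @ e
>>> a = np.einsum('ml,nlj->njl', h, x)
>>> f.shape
(17, 7)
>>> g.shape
(3, 17, 7)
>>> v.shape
(3, 17, 7)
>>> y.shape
(17, 7)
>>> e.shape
(3, 7)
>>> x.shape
(7, 17, 3)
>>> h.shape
(17, 17)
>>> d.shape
(3, 17, 3)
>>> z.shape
(17, 17)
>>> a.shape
(7, 3, 17)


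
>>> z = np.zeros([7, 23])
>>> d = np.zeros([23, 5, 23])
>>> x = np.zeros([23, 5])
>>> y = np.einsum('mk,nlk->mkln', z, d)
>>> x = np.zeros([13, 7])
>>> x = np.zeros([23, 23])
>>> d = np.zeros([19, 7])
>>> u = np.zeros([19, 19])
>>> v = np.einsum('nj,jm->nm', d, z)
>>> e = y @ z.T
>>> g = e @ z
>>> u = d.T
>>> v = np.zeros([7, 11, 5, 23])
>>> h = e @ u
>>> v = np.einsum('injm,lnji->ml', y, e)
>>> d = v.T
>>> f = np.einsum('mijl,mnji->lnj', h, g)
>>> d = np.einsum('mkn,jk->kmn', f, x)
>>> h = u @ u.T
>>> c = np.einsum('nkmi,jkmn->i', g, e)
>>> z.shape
(7, 23)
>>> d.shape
(23, 19, 5)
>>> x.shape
(23, 23)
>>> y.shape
(7, 23, 5, 23)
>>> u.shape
(7, 19)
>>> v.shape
(23, 7)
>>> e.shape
(7, 23, 5, 7)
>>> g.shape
(7, 23, 5, 23)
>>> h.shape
(7, 7)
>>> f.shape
(19, 23, 5)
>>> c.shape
(23,)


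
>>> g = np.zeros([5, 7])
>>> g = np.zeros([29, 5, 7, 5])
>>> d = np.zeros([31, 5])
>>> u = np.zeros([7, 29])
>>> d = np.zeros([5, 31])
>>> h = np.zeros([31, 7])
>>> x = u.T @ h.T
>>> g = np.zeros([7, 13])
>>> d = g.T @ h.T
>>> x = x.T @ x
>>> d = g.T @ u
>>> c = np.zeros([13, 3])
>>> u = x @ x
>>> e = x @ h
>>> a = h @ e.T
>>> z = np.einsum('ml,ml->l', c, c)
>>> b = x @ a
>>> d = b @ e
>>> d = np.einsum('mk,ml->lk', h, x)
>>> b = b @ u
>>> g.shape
(7, 13)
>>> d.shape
(31, 7)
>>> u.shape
(31, 31)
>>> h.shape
(31, 7)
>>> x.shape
(31, 31)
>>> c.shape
(13, 3)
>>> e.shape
(31, 7)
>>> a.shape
(31, 31)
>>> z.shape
(3,)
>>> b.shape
(31, 31)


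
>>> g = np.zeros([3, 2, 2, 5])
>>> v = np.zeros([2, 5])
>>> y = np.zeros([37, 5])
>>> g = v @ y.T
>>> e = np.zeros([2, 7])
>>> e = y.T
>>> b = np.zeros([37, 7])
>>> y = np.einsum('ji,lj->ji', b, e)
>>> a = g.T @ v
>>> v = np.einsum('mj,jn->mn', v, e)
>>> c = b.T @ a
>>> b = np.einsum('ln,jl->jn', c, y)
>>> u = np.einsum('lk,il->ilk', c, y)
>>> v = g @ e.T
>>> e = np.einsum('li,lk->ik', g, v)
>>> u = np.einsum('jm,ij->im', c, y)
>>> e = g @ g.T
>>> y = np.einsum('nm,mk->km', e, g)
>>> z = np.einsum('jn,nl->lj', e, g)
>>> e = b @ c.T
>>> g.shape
(2, 37)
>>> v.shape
(2, 5)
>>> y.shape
(37, 2)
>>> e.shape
(37, 7)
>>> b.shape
(37, 5)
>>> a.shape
(37, 5)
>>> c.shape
(7, 5)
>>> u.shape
(37, 5)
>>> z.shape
(37, 2)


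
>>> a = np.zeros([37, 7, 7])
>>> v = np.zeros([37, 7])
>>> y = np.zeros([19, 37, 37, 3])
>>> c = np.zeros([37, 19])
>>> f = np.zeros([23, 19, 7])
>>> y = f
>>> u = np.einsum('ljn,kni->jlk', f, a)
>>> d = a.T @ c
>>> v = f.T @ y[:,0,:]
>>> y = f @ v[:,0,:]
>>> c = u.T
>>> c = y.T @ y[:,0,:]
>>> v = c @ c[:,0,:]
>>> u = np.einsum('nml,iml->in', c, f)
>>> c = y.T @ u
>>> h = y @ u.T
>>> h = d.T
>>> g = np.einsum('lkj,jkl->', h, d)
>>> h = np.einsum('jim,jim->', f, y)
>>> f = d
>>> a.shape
(37, 7, 7)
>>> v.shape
(7, 19, 7)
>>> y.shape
(23, 19, 7)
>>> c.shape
(7, 19, 7)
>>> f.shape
(7, 7, 19)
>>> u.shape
(23, 7)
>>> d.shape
(7, 7, 19)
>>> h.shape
()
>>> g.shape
()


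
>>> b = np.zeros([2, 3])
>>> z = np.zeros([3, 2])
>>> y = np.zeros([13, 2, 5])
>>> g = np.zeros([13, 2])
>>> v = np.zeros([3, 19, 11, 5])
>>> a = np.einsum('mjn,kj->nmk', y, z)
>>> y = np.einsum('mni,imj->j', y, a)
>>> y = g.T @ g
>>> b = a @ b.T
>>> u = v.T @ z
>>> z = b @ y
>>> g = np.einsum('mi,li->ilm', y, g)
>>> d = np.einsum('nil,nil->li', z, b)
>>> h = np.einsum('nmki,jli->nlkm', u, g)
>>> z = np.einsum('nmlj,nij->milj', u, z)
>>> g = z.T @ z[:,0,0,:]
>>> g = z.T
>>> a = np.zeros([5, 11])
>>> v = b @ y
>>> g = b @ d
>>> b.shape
(5, 13, 2)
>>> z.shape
(11, 13, 19, 2)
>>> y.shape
(2, 2)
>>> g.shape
(5, 13, 13)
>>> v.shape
(5, 13, 2)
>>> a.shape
(5, 11)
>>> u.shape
(5, 11, 19, 2)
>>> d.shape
(2, 13)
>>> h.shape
(5, 13, 19, 11)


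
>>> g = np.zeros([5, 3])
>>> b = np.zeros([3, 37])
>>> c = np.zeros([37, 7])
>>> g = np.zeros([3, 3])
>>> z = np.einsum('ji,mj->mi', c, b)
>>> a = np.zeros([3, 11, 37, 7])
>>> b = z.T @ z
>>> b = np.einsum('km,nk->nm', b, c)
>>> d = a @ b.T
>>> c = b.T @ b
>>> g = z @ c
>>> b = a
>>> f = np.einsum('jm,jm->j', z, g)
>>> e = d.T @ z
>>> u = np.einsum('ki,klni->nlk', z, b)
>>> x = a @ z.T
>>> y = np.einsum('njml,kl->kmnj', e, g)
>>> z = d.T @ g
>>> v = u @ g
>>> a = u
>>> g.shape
(3, 7)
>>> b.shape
(3, 11, 37, 7)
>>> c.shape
(7, 7)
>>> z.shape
(37, 37, 11, 7)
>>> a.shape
(37, 11, 3)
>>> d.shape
(3, 11, 37, 37)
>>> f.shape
(3,)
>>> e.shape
(37, 37, 11, 7)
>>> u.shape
(37, 11, 3)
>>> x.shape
(3, 11, 37, 3)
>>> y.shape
(3, 11, 37, 37)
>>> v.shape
(37, 11, 7)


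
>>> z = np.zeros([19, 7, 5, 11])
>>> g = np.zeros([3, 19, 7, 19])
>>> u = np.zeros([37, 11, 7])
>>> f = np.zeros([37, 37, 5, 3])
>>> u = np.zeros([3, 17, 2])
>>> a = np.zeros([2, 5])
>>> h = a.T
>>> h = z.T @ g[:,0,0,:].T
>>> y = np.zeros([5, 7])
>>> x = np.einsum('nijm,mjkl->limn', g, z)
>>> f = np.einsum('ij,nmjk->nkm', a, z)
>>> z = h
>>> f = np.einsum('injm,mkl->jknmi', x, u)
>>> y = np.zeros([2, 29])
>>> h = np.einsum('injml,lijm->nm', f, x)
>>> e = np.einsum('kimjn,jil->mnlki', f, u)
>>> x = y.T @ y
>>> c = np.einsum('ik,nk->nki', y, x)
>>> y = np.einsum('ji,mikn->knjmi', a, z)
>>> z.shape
(11, 5, 7, 3)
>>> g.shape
(3, 19, 7, 19)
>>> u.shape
(3, 17, 2)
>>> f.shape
(19, 17, 19, 3, 11)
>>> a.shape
(2, 5)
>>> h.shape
(17, 3)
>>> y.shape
(7, 3, 2, 11, 5)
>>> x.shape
(29, 29)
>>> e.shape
(19, 11, 2, 19, 17)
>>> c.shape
(29, 29, 2)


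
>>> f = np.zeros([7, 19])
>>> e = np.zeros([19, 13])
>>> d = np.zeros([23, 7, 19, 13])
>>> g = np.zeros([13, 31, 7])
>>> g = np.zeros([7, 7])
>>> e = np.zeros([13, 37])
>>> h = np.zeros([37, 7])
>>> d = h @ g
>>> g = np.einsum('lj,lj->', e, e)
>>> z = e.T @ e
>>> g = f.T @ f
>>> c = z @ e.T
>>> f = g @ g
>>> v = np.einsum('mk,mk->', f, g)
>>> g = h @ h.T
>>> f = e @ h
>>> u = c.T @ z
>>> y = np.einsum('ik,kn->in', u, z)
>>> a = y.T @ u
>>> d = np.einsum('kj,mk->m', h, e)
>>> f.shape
(13, 7)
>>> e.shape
(13, 37)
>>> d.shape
(13,)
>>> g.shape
(37, 37)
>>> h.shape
(37, 7)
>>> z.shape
(37, 37)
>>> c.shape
(37, 13)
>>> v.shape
()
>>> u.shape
(13, 37)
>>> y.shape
(13, 37)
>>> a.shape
(37, 37)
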